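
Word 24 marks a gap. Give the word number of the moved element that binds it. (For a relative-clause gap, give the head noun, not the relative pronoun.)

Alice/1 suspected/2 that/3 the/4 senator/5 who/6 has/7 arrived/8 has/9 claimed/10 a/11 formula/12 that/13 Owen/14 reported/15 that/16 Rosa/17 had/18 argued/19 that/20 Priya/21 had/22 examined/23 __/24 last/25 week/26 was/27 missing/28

The gap at 24 is the object of "examined", inside a relative clause.
The relative pronoun is "that" (word 13); it is bound by the head noun immediately before it.
Its filler is the head noun "formula", at word 12.

12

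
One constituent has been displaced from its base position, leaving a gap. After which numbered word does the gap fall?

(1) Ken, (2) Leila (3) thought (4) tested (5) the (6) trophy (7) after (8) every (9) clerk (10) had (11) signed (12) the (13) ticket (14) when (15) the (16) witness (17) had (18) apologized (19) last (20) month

The displaced element is "Ken" (word 1).
It is linked across 1 clause boundary (Ø).
It functions as the subject of "tested", so the gap sits immediately after word 3 ("thought").
Base order: Leila thought that Ken tested the trophy after every clerk had signed the ticket when the witness had apologized last month.

3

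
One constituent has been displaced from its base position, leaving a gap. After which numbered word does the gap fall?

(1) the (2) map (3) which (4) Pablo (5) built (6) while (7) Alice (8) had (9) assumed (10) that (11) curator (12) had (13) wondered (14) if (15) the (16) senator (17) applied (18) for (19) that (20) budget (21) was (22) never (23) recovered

The displaced element is "the map" (word 2).
It functions as the direct object of "built", so the gap sits immediately after word 5 ("built").
Base order: Pablo built the map while Alice had assumed that curator had wondered if the senator applied for that budget.

5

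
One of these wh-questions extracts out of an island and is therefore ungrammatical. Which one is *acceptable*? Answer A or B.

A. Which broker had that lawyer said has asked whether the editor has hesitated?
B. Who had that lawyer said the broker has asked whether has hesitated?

A

In B, the wh-phrase is extracted from inside a wh-island (introduced by "whether"), which blocks movement.
In A, the extraction path crosses only that-complement boundaries, which are transparent.
So A is grammatical.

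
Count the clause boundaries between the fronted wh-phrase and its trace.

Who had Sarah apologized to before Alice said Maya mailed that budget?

"who" originates inside the matrix clause — no clause boundary is crossed.

0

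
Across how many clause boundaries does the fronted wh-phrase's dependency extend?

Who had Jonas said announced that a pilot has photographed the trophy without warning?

"who" is extracted from the subject of "announced".
Boundaries crossed, outermost first: [Ø] — 1 in total.

1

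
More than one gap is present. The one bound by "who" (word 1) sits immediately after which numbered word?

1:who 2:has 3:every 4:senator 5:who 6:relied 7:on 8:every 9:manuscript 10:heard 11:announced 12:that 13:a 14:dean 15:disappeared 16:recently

The displaced element is "who" (word 1).
It is linked across 1 clause boundary (Ø).
It functions as the subject of "announced", so the gap sits immediately after word 10 ("heard").
Base order: Every senator who relied on every manuscript has heard that who announced that a dean disappeared recently.

10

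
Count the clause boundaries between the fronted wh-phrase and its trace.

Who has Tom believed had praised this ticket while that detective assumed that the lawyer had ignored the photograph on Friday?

"who" is extracted from the subject of "praised".
Boundaries crossed, outermost first: [Ø] — 1 in total.

1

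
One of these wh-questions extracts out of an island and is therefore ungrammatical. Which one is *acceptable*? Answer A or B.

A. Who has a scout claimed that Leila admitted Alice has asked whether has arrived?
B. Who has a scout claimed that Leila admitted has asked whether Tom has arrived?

In A, the wh-phrase is extracted from inside a wh-island (introduced by "whether"), which blocks movement.
In B, the extraction path crosses only that-complement boundaries, which are transparent.
So B is grammatical.

B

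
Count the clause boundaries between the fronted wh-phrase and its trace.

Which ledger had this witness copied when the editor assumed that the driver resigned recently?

0

"which ledger" originates inside the matrix clause — no clause boundary is crossed.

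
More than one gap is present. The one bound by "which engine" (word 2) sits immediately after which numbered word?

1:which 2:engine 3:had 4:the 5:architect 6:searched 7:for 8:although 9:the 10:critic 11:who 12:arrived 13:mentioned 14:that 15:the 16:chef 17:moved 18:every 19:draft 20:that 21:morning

The displaced element is "which engine" (word 2).
It functions as the object of the preposition "for" of "searched", so the gap sits immediately after word 7 ("for").
Base order: The architect had searched for which engine although the critic who arrived mentioned that the chef moved every draft that morning.

7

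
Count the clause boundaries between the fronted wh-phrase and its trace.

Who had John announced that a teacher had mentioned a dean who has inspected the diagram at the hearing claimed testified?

3

"who" is extracted from the subject of "testified".
Boundaries crossed, outermost first: [that], [Ø], [Ø] — 3 in total.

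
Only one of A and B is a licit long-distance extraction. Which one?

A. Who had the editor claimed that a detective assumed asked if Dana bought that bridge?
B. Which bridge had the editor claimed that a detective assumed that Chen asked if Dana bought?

In B, the wh-phrase is extracted from inside a wh-island (introduced by "if"), which blocks movement.
In A, the extraction path crosses only that-complement boundaries, which are transparent.
So A is grammatical.

A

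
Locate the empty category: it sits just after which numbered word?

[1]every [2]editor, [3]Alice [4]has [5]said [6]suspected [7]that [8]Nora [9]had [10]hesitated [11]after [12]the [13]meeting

5

The displaced element is "every editor" (word 2).
It is linked across 1 clause boundary (Ø).
It functions as the subject of "suspected", so the gap sits immediately after word 5 ("said").
Base order: Alice has said that every editor suspected that Nora had hesitated after the meeting.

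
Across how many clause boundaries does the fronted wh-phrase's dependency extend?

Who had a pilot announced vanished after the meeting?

"who" is extracted from the subject of "vanished".
Boundaries crossed, outermost first: [Ø] — 1 in total.

1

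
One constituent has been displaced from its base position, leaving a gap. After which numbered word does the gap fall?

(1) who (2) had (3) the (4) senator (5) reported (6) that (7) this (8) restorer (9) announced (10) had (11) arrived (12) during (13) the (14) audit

The displaced element is "who" (word 1).
It is linked across 2 clause boundaries (that → Ø).
It functions as the subject of "arrived", so the gap sits immediately after word 9 ("announced").
Base order: The senator had reported that this restorer announced that who had arrived during the audit.

9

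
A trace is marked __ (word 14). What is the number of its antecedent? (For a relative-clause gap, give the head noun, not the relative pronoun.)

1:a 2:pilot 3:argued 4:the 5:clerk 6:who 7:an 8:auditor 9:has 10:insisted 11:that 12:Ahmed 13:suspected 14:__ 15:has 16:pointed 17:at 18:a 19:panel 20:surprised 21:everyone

5

The gap at 14 is the subject of "pointed", inside a relative clause.
The relative pronoun is "who" (word 6); it is bound by the head noun immediately before it.
Its filler is the head noun "clerk", at word 5.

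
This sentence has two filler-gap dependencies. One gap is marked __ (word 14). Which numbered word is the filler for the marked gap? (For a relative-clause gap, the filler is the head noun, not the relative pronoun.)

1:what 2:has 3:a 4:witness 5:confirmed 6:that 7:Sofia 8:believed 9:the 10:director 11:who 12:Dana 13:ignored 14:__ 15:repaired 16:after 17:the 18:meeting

10

The marked gap is inside the relative clause, the direct object of "ignored".
Its filler is the head noun "director" (via "who"), at word 10.
(The other dependency links word 1 to a gap after word 15.)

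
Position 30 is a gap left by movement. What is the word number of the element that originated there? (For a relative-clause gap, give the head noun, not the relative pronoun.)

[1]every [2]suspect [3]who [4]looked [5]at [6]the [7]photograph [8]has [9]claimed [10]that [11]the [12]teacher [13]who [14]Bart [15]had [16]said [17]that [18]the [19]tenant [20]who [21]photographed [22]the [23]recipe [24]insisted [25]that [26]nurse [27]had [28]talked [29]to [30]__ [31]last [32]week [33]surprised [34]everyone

The gap at 30 is the prepositional object of "talked", inside a relative clause.
The relative pronoun is "who" (word 13); it is bound by the head noun immediately before it.
Its filler is the head noun "teacher", at word 12.

12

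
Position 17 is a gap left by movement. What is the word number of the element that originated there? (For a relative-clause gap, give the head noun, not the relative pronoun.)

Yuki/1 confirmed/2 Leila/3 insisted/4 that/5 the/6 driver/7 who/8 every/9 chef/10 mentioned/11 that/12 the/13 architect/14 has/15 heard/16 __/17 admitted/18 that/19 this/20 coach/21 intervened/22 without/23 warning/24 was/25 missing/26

7

The gap at 17 is the subject of "admitted", inside a relative clause.
The relative pronoun is "who" (word 8); it is bound by the head noun immediately before it.
Its filler is the head noun "driver", at word 7.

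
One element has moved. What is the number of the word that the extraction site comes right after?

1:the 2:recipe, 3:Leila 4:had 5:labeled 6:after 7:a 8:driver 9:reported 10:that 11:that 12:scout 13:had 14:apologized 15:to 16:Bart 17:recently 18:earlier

The displaced element is "the recipe" (word 2).
It functions as the direct object of "labeled", so the gap sits immediately after word 5 ("labeled").
Base order: Leila had labeled the recipe after a driver reported that that scout had apologized to Bart recently earlier.

5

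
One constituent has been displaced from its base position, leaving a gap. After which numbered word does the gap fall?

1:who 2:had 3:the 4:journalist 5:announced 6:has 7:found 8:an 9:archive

5

The displaced element is "who" (word 1).
It is linked across 1 clause boundary (Ø).
It functions as the subject of "found", so the gap sits immediately after word 5 ("announced").
Base order: The journalist had announced that who has found an archive.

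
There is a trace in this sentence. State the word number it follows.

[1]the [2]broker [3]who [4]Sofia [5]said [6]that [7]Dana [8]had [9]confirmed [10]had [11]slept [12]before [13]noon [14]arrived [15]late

9

The displaced element is "the broker" (word 2).
It is linked across 2 clause boundaries (that → Ø).
It functions as the subject of "slept", so the gap sits immediately after word 9 ("confirmed").
Base order: Sofia said that Dana had confirmed the broker had slept before noon.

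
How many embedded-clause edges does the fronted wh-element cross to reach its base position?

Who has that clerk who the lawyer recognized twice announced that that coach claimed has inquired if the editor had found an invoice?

"who" is extracted from the subject of "inquired".
Boundaries crossed, outermost first: [that], [Ø] — 2 in total.

2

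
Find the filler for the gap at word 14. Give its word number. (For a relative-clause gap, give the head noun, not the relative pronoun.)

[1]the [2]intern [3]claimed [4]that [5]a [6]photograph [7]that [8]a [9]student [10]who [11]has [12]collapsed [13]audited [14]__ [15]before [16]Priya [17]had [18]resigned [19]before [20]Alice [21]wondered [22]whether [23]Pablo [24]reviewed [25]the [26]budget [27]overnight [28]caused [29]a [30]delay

6

The gap at 14 is the object of "audited", inside a relative clause.
The relative pronoun is "that" (word 7); it is bound by the head noun immediately before it.
Its filler is the head noun "photograph", at word 6.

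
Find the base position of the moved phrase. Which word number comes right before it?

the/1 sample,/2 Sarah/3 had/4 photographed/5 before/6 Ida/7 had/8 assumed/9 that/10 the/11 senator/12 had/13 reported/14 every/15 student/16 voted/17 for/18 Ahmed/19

The displaced element is "the sample" (word 2).
It functions as the direct object of "photographed", so the gap sits immediately after word 5 ("photographed").
Base order: Sarah had photographed the sample before Ida had assumed that the senator had reported every student voted for Ahmed.

5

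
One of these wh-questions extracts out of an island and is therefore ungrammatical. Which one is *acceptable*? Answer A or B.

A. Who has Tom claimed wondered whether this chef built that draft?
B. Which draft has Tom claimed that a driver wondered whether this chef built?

A

In B, the wh-phrase is extracted from inside a wh-island (introduced by "whether"), which blocks movement.
In A, the extraction path crosses only that-complement boundaries, which are transparent.
So A is grammatical.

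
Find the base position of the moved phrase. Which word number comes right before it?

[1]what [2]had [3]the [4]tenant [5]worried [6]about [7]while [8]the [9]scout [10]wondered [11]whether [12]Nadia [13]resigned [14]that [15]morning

The displaced element is "what" (word 1).
It functions as the object of the preposition "about" of "worried", so the gap sits immediately after word 6 ("about").
Base order: The tenant had worried about what while the scout wondered whether Nadia resigned that morning.

6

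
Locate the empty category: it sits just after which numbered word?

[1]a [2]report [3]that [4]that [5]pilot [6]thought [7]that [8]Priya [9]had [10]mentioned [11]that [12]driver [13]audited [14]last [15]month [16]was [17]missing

13

The displaced element is "a report" (word 2).
It is linked across 2 clause boundaries (that → Ø).
It functions as the direct object of "audited", so the gap sits immediately after word 13 ("audited").
Base order: That pilot thought that Priya had mentioned that driver audited a report last month.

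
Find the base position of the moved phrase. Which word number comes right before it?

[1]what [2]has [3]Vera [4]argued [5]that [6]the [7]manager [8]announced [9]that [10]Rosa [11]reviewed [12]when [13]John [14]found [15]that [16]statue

The displaced element is "what" (word 1).
It is linked across 2 clause boundaries (that → that).
It functions as the direct object of "reviewed", so the gap sits immediately after word 11 ("reviewed").
Base order: Vera has argued that the manager announced that Rosa reviewed what when John found that statue.

11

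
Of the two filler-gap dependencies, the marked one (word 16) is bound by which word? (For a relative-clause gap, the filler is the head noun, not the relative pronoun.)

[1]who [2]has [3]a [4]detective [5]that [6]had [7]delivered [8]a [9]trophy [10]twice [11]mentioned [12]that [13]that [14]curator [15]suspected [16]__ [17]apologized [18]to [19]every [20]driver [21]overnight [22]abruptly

1

The marked gap is the subject of "apologized".
Its filler is the fronted wh-phrase "who", at word 1.
(The other dependency links word 4 to a gap after word 5.)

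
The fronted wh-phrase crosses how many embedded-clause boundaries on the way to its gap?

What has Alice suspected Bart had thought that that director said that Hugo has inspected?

"what" is extracted from the object of "inspected".
Boundaries crossed, outermost first: [Ø], [that], [that] — 3 in total.

3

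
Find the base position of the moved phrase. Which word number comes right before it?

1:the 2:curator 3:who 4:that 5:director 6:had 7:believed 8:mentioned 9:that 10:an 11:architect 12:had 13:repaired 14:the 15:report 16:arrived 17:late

7

The displaced element is "the curator" (word 2).
It is linked across 1 clause boundary (Ø).
It functions as the subject of "mentioned", so the gap sits immediately after word 7 ("believed").
Base order: That director had believed that the curator mentioned that an architect had repaired the report.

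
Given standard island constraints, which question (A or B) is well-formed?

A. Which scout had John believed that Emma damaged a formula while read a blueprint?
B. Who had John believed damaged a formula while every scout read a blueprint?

B

In A, the wh-phrase is extracted from inside an adjunct island (introduced by "while"), which blocks movement.
In B, the extraction path crosses only that-complement boundaries, which are transparent.
So B is grammatical.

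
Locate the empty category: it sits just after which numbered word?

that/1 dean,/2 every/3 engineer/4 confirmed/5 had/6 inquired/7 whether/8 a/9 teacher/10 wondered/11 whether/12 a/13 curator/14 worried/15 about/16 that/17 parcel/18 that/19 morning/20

5

The displaced element is "that dean" (word 2).
It is linked across 1 clause boundary (Ø).
It functions as the subject of "inquired", so the gap sits immediately after word 5 ("confirmed").
Base order: Every engineer confirmed that dean had inquired whether a teacher wondered whether a curator worried about that parcel that morning.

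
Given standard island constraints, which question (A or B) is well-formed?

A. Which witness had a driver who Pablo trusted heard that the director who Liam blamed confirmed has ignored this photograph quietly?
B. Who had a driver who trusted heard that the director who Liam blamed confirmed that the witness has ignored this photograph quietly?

A

In B, the wh-phrase is extracted from inside a complex-NP island (relative clause) (introduced by "who"), which blocks movement.
In A, the extraction path crosses only that-complement boundaries, which are transparent.
So A is grammatical.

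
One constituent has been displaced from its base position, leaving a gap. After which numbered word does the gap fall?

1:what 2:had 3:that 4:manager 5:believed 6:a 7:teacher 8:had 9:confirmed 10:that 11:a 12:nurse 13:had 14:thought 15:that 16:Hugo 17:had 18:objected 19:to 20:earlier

19

The displaced element is "what" (word 1).
It is linked across 3 clause boundaries (Ø → that → that).
It functions as the object of the preposition "to" of "objected", so the gap sits immediately after word 19 ("to").
Base order: That manager had believed a teacher had confirmed that a nurse had thought that Hugo had objected to what earlier.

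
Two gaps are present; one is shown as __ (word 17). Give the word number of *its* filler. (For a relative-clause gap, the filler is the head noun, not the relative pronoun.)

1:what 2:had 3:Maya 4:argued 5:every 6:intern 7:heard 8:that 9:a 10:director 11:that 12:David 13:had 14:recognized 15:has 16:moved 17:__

The marked gap is the direct object of "moved".
Its filler is the fronted wh-phrase "what", at word 1.
(The other dependency links word 10 to a gap after word 14.)

1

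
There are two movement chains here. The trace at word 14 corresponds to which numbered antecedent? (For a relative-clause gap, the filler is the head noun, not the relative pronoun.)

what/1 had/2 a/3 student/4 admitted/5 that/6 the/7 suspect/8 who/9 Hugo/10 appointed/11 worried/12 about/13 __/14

The marked gap is the object of the preposition "about" of "worried".
Its filler is the fronted wh-phrase "what", at word 1.
(The other dependency links word 8 to a gap after word 11.)

1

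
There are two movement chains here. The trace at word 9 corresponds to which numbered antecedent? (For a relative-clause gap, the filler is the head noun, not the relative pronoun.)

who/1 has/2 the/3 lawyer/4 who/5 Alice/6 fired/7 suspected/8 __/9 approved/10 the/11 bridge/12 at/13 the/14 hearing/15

The marked gap is the subject of "approved".
Its filler is the fronted wh-phrase "who", at word 1.
(The other dependency links word 4 to a gap after word 7.)

1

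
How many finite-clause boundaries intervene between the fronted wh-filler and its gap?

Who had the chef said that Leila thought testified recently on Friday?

"who" is extracted from the subject of "testified".
Boundaries crossed, outermost first: [that], [Ø] — 2 in total.

2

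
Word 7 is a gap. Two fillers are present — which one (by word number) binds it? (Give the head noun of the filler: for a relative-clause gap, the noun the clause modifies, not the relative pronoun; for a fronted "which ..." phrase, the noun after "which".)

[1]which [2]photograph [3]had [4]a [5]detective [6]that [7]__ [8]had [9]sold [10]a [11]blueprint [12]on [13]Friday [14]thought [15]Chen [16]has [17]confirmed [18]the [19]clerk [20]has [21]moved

5

The marked gap is inside the relative clause, the subject of "sold".
Its filler is the head noun "detective" (via "that"), at word 5.
(The other dependency links word 2 to a gap after word 21.)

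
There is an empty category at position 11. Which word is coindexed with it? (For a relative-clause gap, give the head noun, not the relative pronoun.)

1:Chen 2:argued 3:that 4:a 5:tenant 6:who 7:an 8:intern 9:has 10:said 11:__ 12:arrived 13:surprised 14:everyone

5

The gap at 11 is the subject of "arrived", inside a relative clause.
The relative pronoun is "who" (word 6); it is bound by the head noun immediately before it.
Its filler is the head noun "tenant", at word 5.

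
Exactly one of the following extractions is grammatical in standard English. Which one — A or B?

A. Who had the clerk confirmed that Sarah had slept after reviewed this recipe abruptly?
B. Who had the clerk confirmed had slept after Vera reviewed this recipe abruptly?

In A, the wh-phrase is extracted from inside an adjunct island (introduced by "after"), which blocks movement.
In B, the extraction path crosses only that-complement boundaries, which are transparent.
So B is grammatical.

B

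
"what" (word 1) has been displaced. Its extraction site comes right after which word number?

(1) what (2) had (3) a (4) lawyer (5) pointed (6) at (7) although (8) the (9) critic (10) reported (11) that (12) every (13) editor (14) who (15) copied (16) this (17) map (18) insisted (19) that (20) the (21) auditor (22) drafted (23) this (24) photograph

6

The displaced element is "what" (word 1).
It functions as the object of the preposition "at" of "pointed", so the gap sits immediately after word 6 ("at").
Base order: A lawyer had pointed at what although the critic reported that every editor who copied this map insisted that the auditor drafted this photograph.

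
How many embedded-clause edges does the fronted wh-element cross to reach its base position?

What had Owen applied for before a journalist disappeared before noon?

0

"what" originates inside the matrix clause — no clause boundary is crossed.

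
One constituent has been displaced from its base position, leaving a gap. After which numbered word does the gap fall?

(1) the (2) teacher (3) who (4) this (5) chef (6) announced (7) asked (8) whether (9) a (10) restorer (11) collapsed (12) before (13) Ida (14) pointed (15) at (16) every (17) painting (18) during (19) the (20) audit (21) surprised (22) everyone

The displaced element is "the teacher" (word 2).
It is linked across 1 clause boundary (Ø).
It functions as the subject of "asked", so the gap sits immediately after word 6 ("announced").
Base order: This chef announced that the teacher asked whether a restorer collapsed before Ida pointed at every painting during the audit.

6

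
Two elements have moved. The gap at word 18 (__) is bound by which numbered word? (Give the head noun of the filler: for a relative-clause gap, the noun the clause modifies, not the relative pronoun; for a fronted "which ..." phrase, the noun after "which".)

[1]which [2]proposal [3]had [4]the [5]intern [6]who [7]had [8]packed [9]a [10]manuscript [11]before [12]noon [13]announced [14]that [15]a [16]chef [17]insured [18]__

2

The marked gap is the direct object of "insured".
Its filler is the fronted wh-phrase "which proposal", at word 2.
(The other dependency links word 5 to a gap after word 6.)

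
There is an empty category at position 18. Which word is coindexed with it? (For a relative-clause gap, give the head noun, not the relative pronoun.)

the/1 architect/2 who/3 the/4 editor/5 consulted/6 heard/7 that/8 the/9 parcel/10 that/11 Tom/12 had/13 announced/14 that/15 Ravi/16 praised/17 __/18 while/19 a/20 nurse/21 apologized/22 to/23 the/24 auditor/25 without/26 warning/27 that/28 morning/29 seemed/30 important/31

10

The gap at 18 is the object of "praised", inside a relative clause.
The relative pronoun is "that" (word 11); it is bound by the head noun immediately before it.
Its filler is the head noun "parcel", at word 10.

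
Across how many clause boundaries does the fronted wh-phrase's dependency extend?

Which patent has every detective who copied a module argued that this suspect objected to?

1

"which patent" is extracted from the PP object of "objected".
Boundaries crossed, outermost first: [that] — 1 in total.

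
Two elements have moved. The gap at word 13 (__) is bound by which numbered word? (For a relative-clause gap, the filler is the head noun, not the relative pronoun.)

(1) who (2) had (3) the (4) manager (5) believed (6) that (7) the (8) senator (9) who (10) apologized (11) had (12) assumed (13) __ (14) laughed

1

The marked gap is the subject of "laughed".
Its filler is the fronted wh-phrase "who", at word 1.
(The other dependency links word 8 to a gap after word 9.)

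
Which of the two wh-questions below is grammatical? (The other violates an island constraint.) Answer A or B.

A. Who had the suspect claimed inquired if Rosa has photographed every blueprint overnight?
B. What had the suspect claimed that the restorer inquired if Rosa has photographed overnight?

In B, the wh-phrase is extracted from inside a wh-island (introduced by "if"), which blocks movement.
In A, the extraction path crosses only that-complement boundaries, which are transparent.
So A is grammatical.

A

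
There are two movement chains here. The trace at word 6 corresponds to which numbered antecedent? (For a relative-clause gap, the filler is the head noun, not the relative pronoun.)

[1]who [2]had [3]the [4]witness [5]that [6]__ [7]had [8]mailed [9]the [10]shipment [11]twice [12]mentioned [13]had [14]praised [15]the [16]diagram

4

The marked gap is inside the relative clause, the subject of "mailed".
Its filler is the head noun "witness" (via "that"), at word 4.
(The other dependency links word 1 to a gap after word 12.)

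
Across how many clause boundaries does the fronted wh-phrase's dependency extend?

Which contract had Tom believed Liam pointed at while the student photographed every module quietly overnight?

"which contract" is extracted from the PP object of "pointed".
Boundaries crossed, outermost first: [Ø] — 1 in total.

1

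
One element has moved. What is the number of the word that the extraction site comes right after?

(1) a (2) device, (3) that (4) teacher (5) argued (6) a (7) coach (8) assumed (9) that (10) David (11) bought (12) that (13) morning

The displaced element is "a device" (word 2).
It is linked across 2 clause boundaries (Ø → that).
It functions as the direct object of "bought", so the gap sits immediately after word 11 ("bought").
Base order: That teacher argued a coach assumed that David bought a device that morning.

11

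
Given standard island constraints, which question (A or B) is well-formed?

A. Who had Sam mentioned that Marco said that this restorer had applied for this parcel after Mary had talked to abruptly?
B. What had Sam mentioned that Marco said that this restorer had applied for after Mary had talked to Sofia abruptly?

B

In A, the wh-phrase is extracted from inside an adjunct island (introduced by "after"), which blocks movement.
In B, the extraction path crosses only that-complement boundaries, which are transparent.
So B is grammatical.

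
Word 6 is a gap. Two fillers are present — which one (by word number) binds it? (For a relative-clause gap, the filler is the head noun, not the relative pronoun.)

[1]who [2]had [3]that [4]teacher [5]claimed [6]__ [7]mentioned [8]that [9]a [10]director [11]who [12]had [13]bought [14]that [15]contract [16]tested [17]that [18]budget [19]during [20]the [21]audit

1

The marked gap is the subject of "mentioned".
Its filler is the fronted wh-phrase "who", at word 1.
(The other dependency links word 10 to a gap after word 11.)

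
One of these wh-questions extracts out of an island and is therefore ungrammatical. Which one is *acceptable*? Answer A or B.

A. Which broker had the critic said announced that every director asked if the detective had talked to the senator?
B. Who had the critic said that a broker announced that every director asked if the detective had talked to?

In B, the wh-phrase is extracted from inside a wh-island (introduced by "if"), which blocks movement.
In A, the extraction path crosses only that-complement boundaries, which are transparent.
So A is grammatical.

A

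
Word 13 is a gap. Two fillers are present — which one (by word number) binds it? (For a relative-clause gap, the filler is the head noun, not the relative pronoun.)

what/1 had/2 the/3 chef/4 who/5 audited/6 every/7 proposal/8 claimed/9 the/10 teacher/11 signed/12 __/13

The marked gap is the direct object of "signed".
Its filler is the fronted wh-phrase "what", at word 1.
(The other dependency links word 4 to a gap after word 5.)

1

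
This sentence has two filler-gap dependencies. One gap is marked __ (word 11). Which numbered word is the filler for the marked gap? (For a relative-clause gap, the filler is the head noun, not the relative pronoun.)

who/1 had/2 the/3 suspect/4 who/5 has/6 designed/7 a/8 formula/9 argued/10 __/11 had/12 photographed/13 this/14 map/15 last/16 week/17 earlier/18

1

The marked gap is the subject of "photographed".
Its filler is the fronted wh-phrase "who", at word 1.
(The other dependency links word 4 to a gap after word 5.)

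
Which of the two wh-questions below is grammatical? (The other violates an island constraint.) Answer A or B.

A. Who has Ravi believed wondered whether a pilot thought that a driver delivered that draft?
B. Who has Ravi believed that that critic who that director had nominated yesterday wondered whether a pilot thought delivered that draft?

A

In B, the wh-phrase is extracted from inside a wh-island (introduced by "whether"), which blocks movement.
In A, the extraction path crosses only that-complement boundaries, which are transparent.
So A is grammatical.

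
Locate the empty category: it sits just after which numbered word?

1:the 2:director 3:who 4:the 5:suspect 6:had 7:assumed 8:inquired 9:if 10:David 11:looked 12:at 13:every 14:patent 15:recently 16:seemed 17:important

7

The displaced element is "the director" (word 2).
It is linked across 1 clause boundary (Ø).
It functions as the subject of "inquired", so the gap sits immediately after word 7 ("assumed").
Base order: The suspect had assumed that the director inquired if David looked at every patent recently.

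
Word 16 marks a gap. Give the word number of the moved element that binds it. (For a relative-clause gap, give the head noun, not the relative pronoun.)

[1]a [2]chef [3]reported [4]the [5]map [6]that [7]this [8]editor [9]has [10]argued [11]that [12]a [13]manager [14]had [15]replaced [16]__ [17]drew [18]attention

The gap at 16 is the object of "replaced", inside a relative clause.
The relative pronoun is "that" (word 6); it is bound by the head noun immediately before it.
Its filler is the head noun "map", at word 5.

5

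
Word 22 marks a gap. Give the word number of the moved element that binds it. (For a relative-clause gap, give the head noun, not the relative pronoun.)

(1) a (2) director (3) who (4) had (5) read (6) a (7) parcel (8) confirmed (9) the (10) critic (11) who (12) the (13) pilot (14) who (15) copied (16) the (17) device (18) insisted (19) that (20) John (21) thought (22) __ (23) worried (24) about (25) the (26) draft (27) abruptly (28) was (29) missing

10

The gap at 22 is the subject of "worried", inside a relative clause.
The relative pronoun is "who" (word 11); it is bound by the head noun immediately before it.
Its filler is the head noun "critic", at word 10.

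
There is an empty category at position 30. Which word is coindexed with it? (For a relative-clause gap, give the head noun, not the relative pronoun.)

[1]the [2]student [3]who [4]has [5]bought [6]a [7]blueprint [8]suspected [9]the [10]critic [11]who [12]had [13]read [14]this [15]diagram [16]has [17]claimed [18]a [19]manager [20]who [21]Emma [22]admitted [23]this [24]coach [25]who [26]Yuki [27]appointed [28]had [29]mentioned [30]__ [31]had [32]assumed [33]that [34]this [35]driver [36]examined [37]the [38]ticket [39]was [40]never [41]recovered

19

The gap at 30 is the subject of "assumed", inside a relative clause.
The relative pronoun is "who" (word 20); it is bound by the head noun immediately before it.
Its filler is the head noun "manager", at word 19.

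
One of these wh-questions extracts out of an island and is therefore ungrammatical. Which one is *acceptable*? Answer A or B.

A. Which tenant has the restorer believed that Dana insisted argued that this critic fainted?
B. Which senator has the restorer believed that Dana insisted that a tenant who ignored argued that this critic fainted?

In B, the wh-phrase is extracted from inside a complex-NP island (relative clause) (introduced by "who"), which blocks movement.
In A, the extraction path crosses only that-complement boundaries, which are transparent.
So A is grammatical.

A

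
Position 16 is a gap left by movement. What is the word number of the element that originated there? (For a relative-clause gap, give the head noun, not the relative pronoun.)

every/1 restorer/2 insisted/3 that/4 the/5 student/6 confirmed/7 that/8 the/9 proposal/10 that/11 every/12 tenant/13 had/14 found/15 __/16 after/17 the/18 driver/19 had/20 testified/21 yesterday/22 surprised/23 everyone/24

The gap at 16 is the object of "found", inside a relative clause.
The relative pronoun is "that" (word 11); it is bound by the head noun immediately before it.
Its filler is the head noun "proposal", at word 10.

10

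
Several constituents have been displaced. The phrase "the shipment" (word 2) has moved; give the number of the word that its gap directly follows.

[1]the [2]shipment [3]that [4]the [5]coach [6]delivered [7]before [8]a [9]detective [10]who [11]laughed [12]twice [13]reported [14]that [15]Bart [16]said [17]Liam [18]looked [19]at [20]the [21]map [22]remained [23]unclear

6

The displaced element is "the shipment" (word 2).
It functions as the direct object of "delivered", so the gap sits immediately after word 6 ("delivered").
Base order: The coach delivered the shipment before a detective who laughed twice reported that Bart said Liam looked at the map.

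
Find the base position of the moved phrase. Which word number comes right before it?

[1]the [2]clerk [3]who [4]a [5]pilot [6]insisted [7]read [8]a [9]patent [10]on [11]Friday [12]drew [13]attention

The displaced element is "the clerk" (word 2).
It is linked across 1 clause boundary (Ø).
It functions as the subject of "read", so the gap sits immediately after word 6 ("insisted").
Base order: A pilot insisted that the clerk read a patent on Friday.

6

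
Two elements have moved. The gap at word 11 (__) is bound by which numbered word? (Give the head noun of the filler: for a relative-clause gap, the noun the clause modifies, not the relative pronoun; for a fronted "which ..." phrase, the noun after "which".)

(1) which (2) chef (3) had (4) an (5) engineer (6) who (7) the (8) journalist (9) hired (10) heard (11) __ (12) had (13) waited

The marked gap is the subject of "waited".
Its filler is the fronted wh-phrase "which chef", at word 2.
(The other dependency links word 5 to a gap after word 9.)

2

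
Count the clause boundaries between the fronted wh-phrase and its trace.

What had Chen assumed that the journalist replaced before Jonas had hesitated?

"what" is extracted from the object of "replaced".
Boundaries crossed, outermost first: [that] — 1 in total.

1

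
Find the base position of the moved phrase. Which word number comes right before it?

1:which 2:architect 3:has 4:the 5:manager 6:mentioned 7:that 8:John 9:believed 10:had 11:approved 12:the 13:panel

The displaced element is "which architect" (word 2).
It is linked across 2 clause boundaries (that → Ø).
It functions as the subject of "approved", so the gap sits immediately after word 9 ("believed").
Base order: The manager has mentioned that John believed which architect had approved the panel.

9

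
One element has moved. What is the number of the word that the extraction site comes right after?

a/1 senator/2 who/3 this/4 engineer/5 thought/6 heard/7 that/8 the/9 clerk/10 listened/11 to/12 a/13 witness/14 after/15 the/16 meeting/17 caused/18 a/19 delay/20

6

The displaced element is "a senator" (word 2).
It is linked across 1 clause boundary (Ø).
It functions as the subject of "heard", so the gap sits immediately after word 6 ("thought").
Base order: This engineer thought that a senator heard that the clerk listened to a witness after the meeting.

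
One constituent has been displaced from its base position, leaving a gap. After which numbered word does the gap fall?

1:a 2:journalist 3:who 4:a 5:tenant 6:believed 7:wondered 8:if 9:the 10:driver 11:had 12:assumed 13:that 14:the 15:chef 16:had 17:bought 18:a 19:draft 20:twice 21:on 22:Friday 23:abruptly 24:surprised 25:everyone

6

The displaced element is "a journalist" (word 2).
It is linked across 1 clause boundary (Ø).
It functions as the subject of "wondered", so the gap sits immediately after word 6 ("believed").
Base order: A tenant believed a journalist wondered if the driver had assumed that the chef had bought a draft twice on Friday abruptly.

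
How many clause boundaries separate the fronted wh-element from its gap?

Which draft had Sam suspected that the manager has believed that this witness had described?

"which draft" is extracted from the object of "described".
Boundaries crossed, outermost first: [that], [that] — 2 in total.

2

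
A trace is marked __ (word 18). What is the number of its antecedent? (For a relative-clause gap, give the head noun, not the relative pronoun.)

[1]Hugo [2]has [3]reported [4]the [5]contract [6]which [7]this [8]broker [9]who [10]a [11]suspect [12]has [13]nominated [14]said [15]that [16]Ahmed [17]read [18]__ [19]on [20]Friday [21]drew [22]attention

The gap at 18 is the object of "read", inside a relative clause.
The relative pronoun is "which" (word 6); it is bound by the head noun immediately before it.
Its filler is the head noun "contract", at word 5.

5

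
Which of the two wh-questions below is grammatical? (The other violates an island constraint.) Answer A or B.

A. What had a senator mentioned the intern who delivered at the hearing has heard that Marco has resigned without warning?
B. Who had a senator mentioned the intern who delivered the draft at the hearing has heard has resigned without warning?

In A, the wh-phrase is extracted from inside a complex-NP island (relative clause) (introduced by "who"), which blocks movement.
In B, the extraction path crosses only that-complement boundaries, which are transparent.
So B is grammatical.

B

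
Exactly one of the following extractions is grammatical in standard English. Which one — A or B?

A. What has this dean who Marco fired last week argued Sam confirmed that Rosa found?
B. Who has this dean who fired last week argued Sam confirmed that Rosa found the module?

A

In B, the wh-phrase is extracted from inside a complex-NP island (relative clause) (introduced by "who"), which blocks movement.
In A, the extraction path crosses only that-complement boundaries, which are transparent.
So A is grammatical.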